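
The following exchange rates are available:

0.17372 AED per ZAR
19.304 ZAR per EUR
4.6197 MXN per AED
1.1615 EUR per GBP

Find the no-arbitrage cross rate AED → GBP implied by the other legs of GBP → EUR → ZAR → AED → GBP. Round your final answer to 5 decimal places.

Known legs of the cycle: 1.1615 × 19.304 × 0.17372 = 3.89507965712
For no arbitrage the full-cycle product must be 1, so the missing rate is 1 / 3.89507965712 ≈ 0.2567342.

0.25673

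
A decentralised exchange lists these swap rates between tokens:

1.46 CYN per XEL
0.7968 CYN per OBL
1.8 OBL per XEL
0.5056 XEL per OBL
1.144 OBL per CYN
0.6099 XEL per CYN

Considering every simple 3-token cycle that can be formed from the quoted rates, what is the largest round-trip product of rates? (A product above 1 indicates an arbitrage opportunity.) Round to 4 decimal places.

0.8747

XEL→OBL→CYN→XEL: 1.8 × 0.7968 × 0.6099 = 0.87474
XEL→CYN→OBL→XEL: 1.46 × 1.144 × 0.5056 = 0.84447
Maximum is XEL→OBL→CYN→XEL at 0.8747; no arbitrage — every cycle loses value.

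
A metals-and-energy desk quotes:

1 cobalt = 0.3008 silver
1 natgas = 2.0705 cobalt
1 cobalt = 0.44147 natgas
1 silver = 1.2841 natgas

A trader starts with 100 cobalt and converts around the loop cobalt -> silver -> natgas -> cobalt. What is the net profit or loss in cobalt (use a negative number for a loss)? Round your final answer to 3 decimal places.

100 cobalt × 0.3008 = 30.08 silver
30.08 silver × 1.2841 = 38.625728 natgas
38.625728 natgas × 2.0705 = 79.974569824 cobalt
Net change: 79.974569824 − 100 = -20.025430176 cobalt

-20.025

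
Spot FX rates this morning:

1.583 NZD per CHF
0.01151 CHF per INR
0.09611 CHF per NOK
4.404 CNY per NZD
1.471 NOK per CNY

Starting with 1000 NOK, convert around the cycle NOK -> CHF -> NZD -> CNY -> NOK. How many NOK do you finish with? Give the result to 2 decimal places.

1000 NOK × 0.09611 = 96.11 CHF
96.11 CHF × 1.583 = 152.14213 NZD
152.14213 NZD × 4.404 = 670.03394052 CNY
670.03394052 CNY × 1.471 = 985.61992650492 NOK

985.62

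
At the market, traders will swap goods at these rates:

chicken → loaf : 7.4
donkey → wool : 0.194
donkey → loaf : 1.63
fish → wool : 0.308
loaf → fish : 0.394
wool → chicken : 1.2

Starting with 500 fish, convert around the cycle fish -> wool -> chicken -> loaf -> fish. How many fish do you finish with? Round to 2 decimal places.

538.80

500 fish × 0.308 = 154 wool
154 wool × 1.2 = 184.8 chicken
184.8 chicken × 7.4 = 1367.52 loaf
1367.52 loaf × 0.394 = 538.80288 fish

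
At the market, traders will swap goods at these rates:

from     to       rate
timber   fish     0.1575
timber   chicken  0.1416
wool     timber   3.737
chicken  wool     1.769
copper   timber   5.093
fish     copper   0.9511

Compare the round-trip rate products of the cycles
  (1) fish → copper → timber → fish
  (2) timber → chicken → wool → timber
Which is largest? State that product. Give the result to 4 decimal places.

(1) 0.9511 × 5.093 × 0.1575 = 0.76292
(2) 0.1416 × 1.769 × 3.737 = 0.93608
Highest is cycle (2) at 0.9361 (≤1, no arbitrage).

0.9361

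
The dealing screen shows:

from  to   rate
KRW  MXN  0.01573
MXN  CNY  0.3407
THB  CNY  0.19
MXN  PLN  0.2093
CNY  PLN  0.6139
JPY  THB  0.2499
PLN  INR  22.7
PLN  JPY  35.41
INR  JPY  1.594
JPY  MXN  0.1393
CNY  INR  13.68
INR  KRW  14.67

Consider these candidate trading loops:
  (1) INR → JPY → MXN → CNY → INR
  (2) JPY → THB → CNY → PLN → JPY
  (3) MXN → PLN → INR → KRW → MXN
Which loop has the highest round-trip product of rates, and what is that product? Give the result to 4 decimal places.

(1) 1.594 × 0.1393 × 0.3407 × 13.68 = 1.03490
(2) 0.2499 × 0.19 × 0.6139 × 35.41 = 1.03215
(3) 0.2093 × 22.7 × 14.67 × 0.01573 = 1.09636
Highest is cycle (3) at 1.0964 (>1, arbitrage).

1.0964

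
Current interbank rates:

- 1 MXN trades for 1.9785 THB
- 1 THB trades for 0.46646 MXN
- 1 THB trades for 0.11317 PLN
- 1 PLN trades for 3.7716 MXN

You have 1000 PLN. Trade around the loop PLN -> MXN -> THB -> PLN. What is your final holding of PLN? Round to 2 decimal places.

1000 PLN × 3.7716 = 3771.6 MXN
3771.6 MXN × 1.9785 = 7462.1106 THB
7462.1106 THB × 0.11317 = 844.487056602 PLN

844.49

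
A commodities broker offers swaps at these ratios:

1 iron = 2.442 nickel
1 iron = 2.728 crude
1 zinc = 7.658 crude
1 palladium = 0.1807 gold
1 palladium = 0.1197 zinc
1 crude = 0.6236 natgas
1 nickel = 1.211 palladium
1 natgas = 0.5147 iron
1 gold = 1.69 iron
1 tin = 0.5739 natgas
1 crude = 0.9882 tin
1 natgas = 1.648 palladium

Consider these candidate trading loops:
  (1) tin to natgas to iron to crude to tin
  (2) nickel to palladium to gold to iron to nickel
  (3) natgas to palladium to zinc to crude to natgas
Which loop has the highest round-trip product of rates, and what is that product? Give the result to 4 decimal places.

(1) 0.5739 × 0.5147 × 2.728 × 0.9882 = 0.79631
(2) 1.211 × 0.1807 × 1.69 × 2.442 = 0.90310
(3) 1.648 × 0.1197 × 7.658 × 0.6236 = 0.94205
Highest is cycle (3) at 0.9420 (≤1, no arbitrage).

0.9420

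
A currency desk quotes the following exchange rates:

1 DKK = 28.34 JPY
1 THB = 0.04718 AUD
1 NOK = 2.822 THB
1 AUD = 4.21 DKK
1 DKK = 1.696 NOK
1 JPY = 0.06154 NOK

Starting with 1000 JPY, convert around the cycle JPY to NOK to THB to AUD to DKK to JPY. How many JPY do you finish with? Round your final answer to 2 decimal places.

977.58

1000 JPY × 0.06154 = 61.54 NOK
61.54 NOK × 2.822 = 173.66588 THB
173.66588 THB × 0.04718 = 8.1935562184 AUD
8.1935562184 AUD × 4.21 = 34.494871679464 DKK
34.494871679464 DKK × 28.34 = 977.58466339600976 JPY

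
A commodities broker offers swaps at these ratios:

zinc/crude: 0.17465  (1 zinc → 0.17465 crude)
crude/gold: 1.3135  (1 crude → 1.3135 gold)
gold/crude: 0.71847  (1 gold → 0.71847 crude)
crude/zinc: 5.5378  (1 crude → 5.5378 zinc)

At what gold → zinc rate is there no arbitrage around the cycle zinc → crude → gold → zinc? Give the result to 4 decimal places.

4.3591

Known legs of the cycle: 0.17465 × 1.3135 = 0.229402775
For no arbitrage the full-cycle product must be 1, so the missing rate is 1 / 0.229402775 ≈ 4.359145.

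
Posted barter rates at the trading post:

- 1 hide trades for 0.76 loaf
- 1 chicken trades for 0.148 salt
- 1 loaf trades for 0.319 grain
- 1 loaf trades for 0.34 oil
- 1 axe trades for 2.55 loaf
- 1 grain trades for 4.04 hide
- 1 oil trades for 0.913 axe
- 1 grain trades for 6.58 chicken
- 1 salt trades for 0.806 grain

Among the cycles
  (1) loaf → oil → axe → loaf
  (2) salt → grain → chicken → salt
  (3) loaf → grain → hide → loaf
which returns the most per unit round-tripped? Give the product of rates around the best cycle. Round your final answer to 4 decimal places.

(1) 0.34 × 0.913 × 2.55 = 0.79157
(2) 0.806 × 6.58 × 0.148 = 0.78492
(3) 0.319 × 4.04 × 0.76 = 0.97946
Highest is cycle (3) at 0.9795 (≤1, no arbitrage).

0.9795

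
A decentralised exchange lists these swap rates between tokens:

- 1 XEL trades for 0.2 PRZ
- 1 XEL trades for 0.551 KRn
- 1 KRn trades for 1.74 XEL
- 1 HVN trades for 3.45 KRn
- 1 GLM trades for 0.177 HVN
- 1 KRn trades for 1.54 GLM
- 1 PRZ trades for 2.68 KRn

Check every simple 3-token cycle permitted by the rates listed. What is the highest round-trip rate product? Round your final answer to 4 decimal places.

KRn→GLM→HVN→KRn: 1.54 × 0.177 × 3.45 = 0.94040
KRn→XEL→PRZ→KRn: 1.74 × 0.2 × 2.68 = 0.93264
Maximum is KRn→GLM→HVN→KRn at 0.9404; no arbitrage — every cycle loses value.

0.9404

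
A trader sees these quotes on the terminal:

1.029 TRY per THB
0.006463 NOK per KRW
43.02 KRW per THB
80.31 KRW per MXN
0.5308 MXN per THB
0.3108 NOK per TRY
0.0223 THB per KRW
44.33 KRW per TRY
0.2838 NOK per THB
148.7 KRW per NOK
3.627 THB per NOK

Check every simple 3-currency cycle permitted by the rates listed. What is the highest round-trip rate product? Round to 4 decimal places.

NOK→THB→TRY→NOK: 3.627 × 1.029 × 0.3108 = 1.15996
KRW→THB→TRY→KRW: 0.0223 × 1.029 × 44.33 = 1.01723
KRW→NOK→THB→KRW: 0.006463 × 3.627 × 43.02 = 1.00844
KRW→THB→MXN→KRW: 0.0223 × 0.5308 × 80.31 = 0.95062
KRW→THB→NOK→KRW: 0.0223 × 0.2838 × 148.7 = 0.94108
Maximum is NOK→THB→TRY→NOK at 1.1600; arbitrage exists.

1.1600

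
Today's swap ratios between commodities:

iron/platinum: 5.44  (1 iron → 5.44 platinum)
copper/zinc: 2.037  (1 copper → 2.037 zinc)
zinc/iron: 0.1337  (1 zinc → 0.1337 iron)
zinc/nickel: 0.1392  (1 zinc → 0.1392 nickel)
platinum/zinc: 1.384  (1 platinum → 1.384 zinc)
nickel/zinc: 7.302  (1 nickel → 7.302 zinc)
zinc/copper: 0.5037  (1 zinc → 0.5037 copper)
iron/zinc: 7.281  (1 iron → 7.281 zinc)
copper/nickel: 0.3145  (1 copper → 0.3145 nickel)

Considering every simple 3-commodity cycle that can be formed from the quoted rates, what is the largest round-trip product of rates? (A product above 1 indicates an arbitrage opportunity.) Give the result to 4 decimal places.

zinc→copper→nickel→zinc: 0.5037 × 0.3145 × 7.302 = 1.15674
zinc→iron→platinum→zinc: 0.1337 × 5.44 × 1.384 = 1.00662
Maximum is zinc→copper→nickel→zinc at 1.1567; arbitrage exists.

1.1567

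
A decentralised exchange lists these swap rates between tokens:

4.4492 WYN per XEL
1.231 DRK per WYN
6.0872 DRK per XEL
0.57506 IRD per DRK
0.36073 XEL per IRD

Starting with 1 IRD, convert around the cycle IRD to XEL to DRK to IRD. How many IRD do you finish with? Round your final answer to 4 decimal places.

1 IRD × 0.36073 = 0.36073 XEL
0.36073 XEL × 6.0872 = 2.195835656 DRK
2.195835656 DRK × 0.57506 = 1.26273725233936 IRD

1.2627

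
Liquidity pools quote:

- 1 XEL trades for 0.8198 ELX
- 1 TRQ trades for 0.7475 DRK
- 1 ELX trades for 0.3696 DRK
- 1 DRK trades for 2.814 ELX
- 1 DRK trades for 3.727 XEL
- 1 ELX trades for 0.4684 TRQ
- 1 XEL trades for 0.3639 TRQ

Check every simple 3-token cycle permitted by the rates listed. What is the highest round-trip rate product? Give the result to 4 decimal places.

1.1293

ELX→DRK→XEL→ELX: 0.3696 × 3.727 × 0.8198 = 1.12927
XEL→TRQ→DRK→XEL: 0.3639 × 0.7475 × 3.727 = 1.01380
ELX→TRQ→DRK→ELX: 0.4684 × 0.7475 × 2.814 = 0.98526
Maximum is ELX→DRK→XEL→ELX at 1.1293; arbitrage exists.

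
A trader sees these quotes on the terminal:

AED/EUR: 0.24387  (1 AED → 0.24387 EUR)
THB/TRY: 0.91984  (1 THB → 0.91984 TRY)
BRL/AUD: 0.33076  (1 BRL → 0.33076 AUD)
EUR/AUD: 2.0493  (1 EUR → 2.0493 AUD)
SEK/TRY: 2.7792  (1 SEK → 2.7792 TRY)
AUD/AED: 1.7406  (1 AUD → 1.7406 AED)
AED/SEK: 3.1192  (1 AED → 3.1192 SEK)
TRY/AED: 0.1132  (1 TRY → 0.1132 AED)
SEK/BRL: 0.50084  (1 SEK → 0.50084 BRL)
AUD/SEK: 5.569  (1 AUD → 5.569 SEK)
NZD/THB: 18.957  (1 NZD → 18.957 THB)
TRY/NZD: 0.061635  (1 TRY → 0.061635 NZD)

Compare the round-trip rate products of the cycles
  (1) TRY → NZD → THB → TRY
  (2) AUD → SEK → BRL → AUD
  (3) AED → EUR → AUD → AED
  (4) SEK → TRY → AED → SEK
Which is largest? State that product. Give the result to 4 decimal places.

1.0748

(1) 0.061635 × 18.957 × 0.91984 = 1.07475
(2) 5.569 × 0.50084 × 0.33076 = 0.92255
(3) 0.24387 × 2.0493 × 1.7406 = 0.86989
(4) 2.7792 × 0.1132 × 3.1192 = 0.98132
Highest is cycle (1) at 1.0748 (>1, arbitrage).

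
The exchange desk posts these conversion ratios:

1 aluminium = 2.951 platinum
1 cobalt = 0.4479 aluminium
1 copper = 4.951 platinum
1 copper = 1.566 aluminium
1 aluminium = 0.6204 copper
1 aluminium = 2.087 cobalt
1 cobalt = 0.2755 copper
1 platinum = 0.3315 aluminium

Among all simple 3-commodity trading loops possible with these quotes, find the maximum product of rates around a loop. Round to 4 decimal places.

1.0182

platinum→aluminium→copper→platinum: 0.3315 × 0.6204 × 4.951 = 1.01824
cobalt→copper→aluminium→cobalt: 0.2755 × 1.566 × 2.087 = 0.90040
Maximum is platinum→aluminium→copper→platinum at 1.0182; arbitrage exists.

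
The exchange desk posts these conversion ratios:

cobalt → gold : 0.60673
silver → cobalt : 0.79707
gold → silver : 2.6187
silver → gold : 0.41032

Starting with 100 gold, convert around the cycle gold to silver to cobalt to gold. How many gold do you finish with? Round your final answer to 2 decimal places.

126.64

100 gold × 2.6187 = 261.87 silver
261.87 silver × 0.79707 = 208.7287209 cobalt
208.7287209 cobalt × 0.60673 = 126.641976831657 gold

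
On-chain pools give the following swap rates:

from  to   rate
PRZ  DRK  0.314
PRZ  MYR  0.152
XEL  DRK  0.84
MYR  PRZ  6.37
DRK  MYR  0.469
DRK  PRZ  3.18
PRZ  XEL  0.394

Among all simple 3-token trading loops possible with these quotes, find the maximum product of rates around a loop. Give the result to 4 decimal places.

PRZ→XEL→DRK→PRZ: 0.394 × 0.84 × 3.18 = 1.05245
PRZ→DRK→MYR→PRZ: 0.314 × 0.469 × 6.37 = 0.93808
Maximum is PRZ→XEL→DRK→PRZ at 1.0525; arbitrage exists.

1.0525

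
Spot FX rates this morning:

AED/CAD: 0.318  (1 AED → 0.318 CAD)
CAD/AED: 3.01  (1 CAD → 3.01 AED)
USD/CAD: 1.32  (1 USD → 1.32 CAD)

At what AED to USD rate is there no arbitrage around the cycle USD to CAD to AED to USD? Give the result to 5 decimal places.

Known legs of the cycle: 1.32 × 3.01 = 3.9732
For no arbitrage the full-cycle product must be 1, so the missing rate is 1 / 3.9732 ≈ 0.2516863.

0.25169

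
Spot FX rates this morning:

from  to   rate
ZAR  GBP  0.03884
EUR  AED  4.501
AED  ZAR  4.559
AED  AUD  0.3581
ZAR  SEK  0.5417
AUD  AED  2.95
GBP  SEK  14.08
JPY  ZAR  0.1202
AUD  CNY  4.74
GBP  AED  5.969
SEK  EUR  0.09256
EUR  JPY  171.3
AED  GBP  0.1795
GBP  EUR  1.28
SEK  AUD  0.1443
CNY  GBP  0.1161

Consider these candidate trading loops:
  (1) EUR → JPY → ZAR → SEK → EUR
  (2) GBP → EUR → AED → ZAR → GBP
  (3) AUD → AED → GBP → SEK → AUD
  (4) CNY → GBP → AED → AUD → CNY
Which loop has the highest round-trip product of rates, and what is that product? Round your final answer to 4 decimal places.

(1) 171.3 × 0.1202 × 0.5417 × 0.09256 = 1.03239
(2) 1.28 × 4.501 × 4.559 × 0.03884 = 1.02016
(3) 2.95 × 0.1795 × 14.08 × 0.1443 = 1.07586
(4) 0.1161 × 5.969 × 0.3581 × 4.74 = 1.17630
Highest is cycle (4) at 1.1763 (>1, arbitrage).

1.1763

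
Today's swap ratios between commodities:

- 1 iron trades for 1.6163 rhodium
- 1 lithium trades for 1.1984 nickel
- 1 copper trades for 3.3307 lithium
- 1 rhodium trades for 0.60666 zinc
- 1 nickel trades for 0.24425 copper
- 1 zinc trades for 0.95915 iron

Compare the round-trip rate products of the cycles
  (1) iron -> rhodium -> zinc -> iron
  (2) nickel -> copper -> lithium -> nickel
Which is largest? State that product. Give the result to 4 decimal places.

0.9749

(1) 1.6163 × 0.60666 × 0.95915 = 0.94049
(2) 0.24425 × 3.3307 × 1.1984 = 0.97493
Highest is cycle (2) at 0.9749 (≤1, no arbitrage).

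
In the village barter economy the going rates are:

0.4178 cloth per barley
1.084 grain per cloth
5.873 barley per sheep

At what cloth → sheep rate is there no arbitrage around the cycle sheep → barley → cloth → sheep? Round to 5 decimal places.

Known legs of the cycle: 5.873 × 0.4178 = 2.4537394
For no arbitrage the full-cycle product must be 1, so the missing rate is 1 / 2.4537394 ≈ 0.4075412.

0.40754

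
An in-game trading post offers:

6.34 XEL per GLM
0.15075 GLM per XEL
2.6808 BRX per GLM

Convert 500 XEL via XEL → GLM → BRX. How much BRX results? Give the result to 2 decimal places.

500 XEL × 0.15075 = 75.375 GLM
75.375 GLM × 2.6808 = 202.0653 BRX

202.07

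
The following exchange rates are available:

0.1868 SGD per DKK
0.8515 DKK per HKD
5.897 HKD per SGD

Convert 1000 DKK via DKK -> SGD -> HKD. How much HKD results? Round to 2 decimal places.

1000 DKK × 0.1868 = 186.8 SGD
186.8 SGD × 5.897 = 1101.5596 HKD

1101.56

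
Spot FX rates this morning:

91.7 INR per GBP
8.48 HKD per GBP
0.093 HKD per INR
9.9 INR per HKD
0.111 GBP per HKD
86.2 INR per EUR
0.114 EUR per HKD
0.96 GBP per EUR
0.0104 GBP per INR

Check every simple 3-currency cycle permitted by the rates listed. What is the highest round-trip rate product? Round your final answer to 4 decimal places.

HKD→GBP→INR→HKD: 0.111 × 91.7 × 0.093 = 0.94662
HKD→EUR→GBP→HKD: 0.114 × 0.96 × 8.48 = 0.92805
HKD→EUR→INR→HKD: 0.114 × 86.2 × 0.093 = 0.91389
HKD→INR→GBP→HKD: 9.9 × 0.0104 × 8.48 = 0.87310
Maximum is HKD→GBP→INR→HKD at 0.9466; no arbitrage — every cycle loses value.

0.9466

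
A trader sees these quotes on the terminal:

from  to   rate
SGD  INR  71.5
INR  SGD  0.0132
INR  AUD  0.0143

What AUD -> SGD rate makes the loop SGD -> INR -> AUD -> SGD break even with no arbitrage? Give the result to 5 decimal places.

Known legs of the cycle: 71.5 × 0.0143 = 1.02245
For no arbitrage the full-cycle product must be 1, so the missing rate is 1 / 1.02245 ≈ 0.9780429.

0.97804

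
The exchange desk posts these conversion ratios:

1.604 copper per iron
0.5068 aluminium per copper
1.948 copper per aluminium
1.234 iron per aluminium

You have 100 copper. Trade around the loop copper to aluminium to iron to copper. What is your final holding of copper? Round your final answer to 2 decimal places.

100.31

100 copper × 0.5068 = 50.68 aluminium
50.68 aluminium × 1.234 = 62.53912 iron
62.53912 iron × 1.604 = 100.31274848 copper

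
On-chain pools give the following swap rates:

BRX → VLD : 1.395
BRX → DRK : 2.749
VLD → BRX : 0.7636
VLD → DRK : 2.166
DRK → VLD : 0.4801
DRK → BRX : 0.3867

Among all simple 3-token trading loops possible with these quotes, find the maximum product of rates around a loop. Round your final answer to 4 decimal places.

DRK→BRX→VLD→DRK: 0.3867 × 1.395 × 2.166 = 1.16844
DRK→VLD→BRX→DRK: 0.4801 × 0.7636 × 2.749 = 1.00780
Maximum is DRK→BRX→VLD→DRK at 1.1684; arbitrage exists.

1.1684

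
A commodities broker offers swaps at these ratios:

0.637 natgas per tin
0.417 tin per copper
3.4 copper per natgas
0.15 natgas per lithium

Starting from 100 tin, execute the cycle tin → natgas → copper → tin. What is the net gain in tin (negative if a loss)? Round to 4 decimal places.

100 tin × 0.637 = 63.7 natgas
63.7 natgas × 3.4 = 216.58 copper
216.58 copper × 0.417 = 90.31386 tin
Net change: 90.31386 − 100 = -9.68614 tin

-9.6861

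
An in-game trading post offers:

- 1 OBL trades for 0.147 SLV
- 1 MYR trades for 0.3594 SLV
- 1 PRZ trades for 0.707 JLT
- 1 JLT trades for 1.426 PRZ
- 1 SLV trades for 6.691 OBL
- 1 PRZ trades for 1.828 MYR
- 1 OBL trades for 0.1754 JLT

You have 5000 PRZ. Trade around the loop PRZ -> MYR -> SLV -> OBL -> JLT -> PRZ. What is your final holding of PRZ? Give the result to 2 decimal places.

5497.49

5000 PRZ × 1.828 = 9140 MYR
9140 MYR × 0.3594 = 3284.916 SLV
3284.916 SLV × 6.691 = 21979.372956 OBL
21979.372956 OBL × 0.1754 = 3855.1820164824 JLT
3855.1820164824 JLT × 1.426 = 5497.4895555039024 PRZ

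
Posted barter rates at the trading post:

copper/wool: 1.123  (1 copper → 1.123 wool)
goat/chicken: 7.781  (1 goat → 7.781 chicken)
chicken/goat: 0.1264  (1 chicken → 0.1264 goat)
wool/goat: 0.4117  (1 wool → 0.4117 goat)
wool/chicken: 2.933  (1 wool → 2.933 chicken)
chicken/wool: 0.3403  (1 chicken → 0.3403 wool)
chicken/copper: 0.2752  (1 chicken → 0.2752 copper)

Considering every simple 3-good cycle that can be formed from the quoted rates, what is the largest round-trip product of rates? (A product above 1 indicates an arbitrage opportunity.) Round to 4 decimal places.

1.0901

wool→goat→chicken→wool: 0.4117 × 7.781 × 0.3403 = 1.09013
wool→chicken→copper→wool: 2.933 × 0.2752 × 1.123 = 0.90644
Maximum is wool→goat→chicken→wool at 1.0901; arbitrage exists.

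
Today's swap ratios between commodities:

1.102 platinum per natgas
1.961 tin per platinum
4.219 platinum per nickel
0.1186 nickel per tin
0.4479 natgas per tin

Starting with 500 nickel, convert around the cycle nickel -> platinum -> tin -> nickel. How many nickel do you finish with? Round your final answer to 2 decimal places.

490.62

500 nickel × 4.219 = 2109.5 platinum
2109.5 platinum × 1.961 = 4136.7295 tin
4136.7295 tin × 0.1186 = 490.6161187 nickel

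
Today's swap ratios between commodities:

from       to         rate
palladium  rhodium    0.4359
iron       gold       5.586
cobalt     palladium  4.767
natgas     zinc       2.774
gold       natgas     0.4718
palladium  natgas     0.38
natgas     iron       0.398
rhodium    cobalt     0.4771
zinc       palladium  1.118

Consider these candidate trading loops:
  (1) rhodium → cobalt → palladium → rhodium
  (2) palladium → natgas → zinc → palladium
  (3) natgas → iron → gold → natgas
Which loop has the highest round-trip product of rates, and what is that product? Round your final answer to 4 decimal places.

(1) 0.4771 × 4.767 × 0.4359 = 0.99138
(2) 0.38 × 2.774 × 1.118 = 1.17851
(3) 0.398 × 5.586 × 0.4718 = 1.04892
Highest is cycle (2) at 1.1785 (>1, arbitrage).

1.1785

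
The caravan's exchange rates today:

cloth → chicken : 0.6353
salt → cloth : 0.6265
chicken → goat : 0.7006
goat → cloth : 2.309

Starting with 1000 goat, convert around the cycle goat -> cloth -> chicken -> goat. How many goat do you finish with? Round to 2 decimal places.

1000 goat × 2.309 = 2309 cloth
2309 cloth × 0.6353 = 1466.9077 chicken
1466.9077 chicken × 0.7006 = 1027.71553462 goat

1027.72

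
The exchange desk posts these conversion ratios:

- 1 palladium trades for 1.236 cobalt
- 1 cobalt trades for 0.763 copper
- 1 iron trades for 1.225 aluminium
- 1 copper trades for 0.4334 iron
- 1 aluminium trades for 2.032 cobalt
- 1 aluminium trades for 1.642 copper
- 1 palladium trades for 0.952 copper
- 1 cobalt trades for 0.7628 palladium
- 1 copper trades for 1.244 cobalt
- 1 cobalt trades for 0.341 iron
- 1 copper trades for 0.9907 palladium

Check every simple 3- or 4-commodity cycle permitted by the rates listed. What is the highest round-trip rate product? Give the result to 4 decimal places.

copper→palladium→cobalt→copper: 0.9907 × 1.236 × 0.763 = 0.93430
copper→cobalt→palladium→copper: 1.244 × 0.7628 × 0.952 = 0.90337
aluminium→copper→iron→aluminium: 1.642 × 0.4334 × 1.225 = 0.87176
aluminium→copper→cobalt→iron→aluminium: 1.642 × 1.244 × 0.341 × 1.225 = 0.85327
aluminium→cobalt→iron→aluminium: 2.032 × 0.341 × 1.225 = 0.84882
aluminium→cobalt→copper→iron→aluminium: 2.032 × 0.763 × 0.4334 × 1.225 = 0.82314
Maximum is copper→palladium→cobalt→copper at 0.9343; no arbitrage — every cycle loses value.

0.9343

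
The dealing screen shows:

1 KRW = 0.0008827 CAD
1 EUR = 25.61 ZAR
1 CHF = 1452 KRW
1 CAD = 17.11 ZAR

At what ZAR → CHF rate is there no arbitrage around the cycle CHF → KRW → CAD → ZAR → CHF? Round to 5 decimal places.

0.04560

Known legs of the cycle: 1452 × 0.0008827 × 17.11 = 21.929551644
For no arbitrage the full-cycle product must be 1, so the missing rate is 1 / 21.929551644 ≈ 0.0456006.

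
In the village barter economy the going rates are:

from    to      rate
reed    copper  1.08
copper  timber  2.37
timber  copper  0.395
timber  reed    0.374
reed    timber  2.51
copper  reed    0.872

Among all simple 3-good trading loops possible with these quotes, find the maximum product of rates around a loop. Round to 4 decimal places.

reed→copper→timber→reed: 1.08 × 2.37 × 0.374 = 0.95729
reed→timber→copper→reed: 2.51 × 0.395 × 0.872 = 0.86454
Maximum is reed→copper→timber→reed at 0.9573; no arbitrage — every cycle loses value.

0.9573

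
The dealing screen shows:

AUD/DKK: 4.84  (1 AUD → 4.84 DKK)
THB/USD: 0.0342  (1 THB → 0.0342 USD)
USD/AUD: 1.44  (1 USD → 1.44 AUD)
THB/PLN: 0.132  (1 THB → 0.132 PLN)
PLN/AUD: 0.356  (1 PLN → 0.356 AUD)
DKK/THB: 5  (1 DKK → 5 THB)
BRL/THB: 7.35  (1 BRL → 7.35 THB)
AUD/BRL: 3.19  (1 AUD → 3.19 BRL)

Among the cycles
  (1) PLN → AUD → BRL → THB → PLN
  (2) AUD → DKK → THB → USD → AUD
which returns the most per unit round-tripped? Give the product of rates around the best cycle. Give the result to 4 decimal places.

(1) 0.356 × 3.19 × 7.35 × 0.132 = 1.10180
(2) 4.84 × 5 × 0.0342 × 1.44 = 1.19180
Highest is cycle (2) at 1.1918 (>1, arbitrage).

1.1918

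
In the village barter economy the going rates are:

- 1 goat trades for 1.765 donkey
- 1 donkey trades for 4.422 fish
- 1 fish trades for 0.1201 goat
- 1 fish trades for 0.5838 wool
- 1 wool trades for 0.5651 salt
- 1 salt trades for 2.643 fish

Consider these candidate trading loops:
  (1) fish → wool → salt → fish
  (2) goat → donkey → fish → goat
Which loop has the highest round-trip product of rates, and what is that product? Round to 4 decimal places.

0.9374

(1) 0.5838 × 0.5651 × 2.643 = 0.87194
(2) 1.765 × 4.422 × 0.1201 = 0.93736
Highest is cycle (2) at 0.9374 (≤1, no arbitrage).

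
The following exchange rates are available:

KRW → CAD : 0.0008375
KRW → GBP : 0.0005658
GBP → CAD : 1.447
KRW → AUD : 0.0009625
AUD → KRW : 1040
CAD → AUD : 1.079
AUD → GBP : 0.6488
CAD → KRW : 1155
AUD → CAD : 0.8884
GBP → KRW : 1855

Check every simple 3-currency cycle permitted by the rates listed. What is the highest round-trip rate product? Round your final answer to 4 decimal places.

GBP→KRW→AUD→GBP: 1855 × 0.0009625 × 0.6488 = 1.15839
CAD→AUD→GBP→CAD: 1.079 × 0.6488 × 1.447 = 1.01298
CAD→KRW→AUD→CAD: 1155 × 0.0009625 × 0.8884 = 0.98762
CAD→KRW→GBP→CAD: 1155 × 0.0005658 × 1.447 = 0.94561
CAD→AUD→KRW→CAD: 1.079 × 1040 × 0.0008375 = 0.93981
Maximum is GBP→KRW→AUD→GBP at 1.1584; arbitrage exists.

1.1584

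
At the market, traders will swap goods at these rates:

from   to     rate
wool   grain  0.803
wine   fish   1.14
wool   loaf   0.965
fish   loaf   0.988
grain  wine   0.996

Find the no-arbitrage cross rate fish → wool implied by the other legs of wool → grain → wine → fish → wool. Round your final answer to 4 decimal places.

1.0968

Known legs of the cycle: 0.803 × 0.996 × 1.14 = 0.91175832
For no arbitrage the full-cycle product must be 1, so the missing rate is 1 / 0.91175832 ≈ 1.096782.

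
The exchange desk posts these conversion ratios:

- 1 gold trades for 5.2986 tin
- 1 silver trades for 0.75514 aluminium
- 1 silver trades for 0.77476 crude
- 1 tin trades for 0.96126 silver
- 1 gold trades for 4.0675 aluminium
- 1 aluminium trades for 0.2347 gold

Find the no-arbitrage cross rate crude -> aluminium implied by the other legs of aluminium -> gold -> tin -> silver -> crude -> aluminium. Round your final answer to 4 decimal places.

1.0797

Known legs of the cycle: 0.2347 × 5.2986 × 0.96126 × 0.77476 = 0.926152036518440592
For no arbitrage the full-cycle product must be 1, so the missing rate is 1 / 0.926152036518440592 ≈ 1.079736.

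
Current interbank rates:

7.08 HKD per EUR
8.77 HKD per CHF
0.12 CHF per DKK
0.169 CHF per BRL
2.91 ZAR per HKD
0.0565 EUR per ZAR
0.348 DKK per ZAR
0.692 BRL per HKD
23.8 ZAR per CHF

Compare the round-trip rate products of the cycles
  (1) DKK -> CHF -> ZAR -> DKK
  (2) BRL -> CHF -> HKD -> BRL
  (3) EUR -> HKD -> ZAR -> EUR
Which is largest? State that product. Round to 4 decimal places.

(1) 0.12 × 23.8 × 0.348 = 0.99389
(2) 0.169 × 8.77 × 0.692 = 1.02563
(3) 7.08 × 2.91 × 0.0565 = 1.16406
Highest is cycle (3) at 1.1641 (>1, arbitrage).

1.1641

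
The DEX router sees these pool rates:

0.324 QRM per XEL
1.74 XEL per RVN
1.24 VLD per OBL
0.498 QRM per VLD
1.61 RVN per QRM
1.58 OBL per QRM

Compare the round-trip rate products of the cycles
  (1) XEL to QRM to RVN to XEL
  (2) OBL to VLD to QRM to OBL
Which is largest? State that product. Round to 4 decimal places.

0.9757

(1) 0.324 × 1.61 × 1.74 = 0.90765
(2) 1.24 × 0.498 × 1.58 = 0.97568
Highest is cycle (2) at 0.9757 (≤1, no arbitrage).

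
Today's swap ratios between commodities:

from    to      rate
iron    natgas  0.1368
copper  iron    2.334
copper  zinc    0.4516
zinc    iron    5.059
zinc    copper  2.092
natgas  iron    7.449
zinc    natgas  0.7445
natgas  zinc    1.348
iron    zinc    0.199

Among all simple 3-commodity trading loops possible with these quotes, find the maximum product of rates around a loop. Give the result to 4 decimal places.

1.1036

natgas→iron→zinc→natgas: 7.449 × 0.199 × 0.7445 = 1.10361
iron→zinc→copper→iron: 0.199 × 2.092 × 2.334 = 0.97166
natgas→zinc→iron→natgas: 1.348 × 5.059 × 0.1368 = 0.93291
Maximum is natgas→iron→zinc→natgas at 1.1036; arbitrage exists.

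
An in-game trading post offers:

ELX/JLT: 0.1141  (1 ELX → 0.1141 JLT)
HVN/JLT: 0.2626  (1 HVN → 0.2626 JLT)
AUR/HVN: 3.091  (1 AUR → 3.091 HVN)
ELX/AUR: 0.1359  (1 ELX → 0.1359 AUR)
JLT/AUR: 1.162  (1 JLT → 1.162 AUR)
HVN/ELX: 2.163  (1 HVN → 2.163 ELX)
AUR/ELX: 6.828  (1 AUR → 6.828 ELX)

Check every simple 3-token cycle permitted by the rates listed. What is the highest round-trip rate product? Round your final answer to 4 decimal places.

HVN→JLT→AUR→HVN: 0.2626 × 1.162 × 3.091 = 0.94319
HVN→ELX→AUR→HVN: 2.163 × 0.1359 × 3.091 = 0.90860
AUR→ELX→JLT→AUR: 6.828 × 0.1141 × 1.162 = 0.90528
Maximum is HVN→JLT→AUR→HVN at 0.9432; no arbitrage — every cycle loses value.

0.9432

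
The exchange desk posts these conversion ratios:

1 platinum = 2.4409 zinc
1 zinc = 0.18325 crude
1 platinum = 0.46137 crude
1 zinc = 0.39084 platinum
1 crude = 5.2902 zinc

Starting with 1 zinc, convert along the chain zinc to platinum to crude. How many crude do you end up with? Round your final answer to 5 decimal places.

1 zinc × 0.39084 = 0.39084 platinum
0.39084 platinum × 0.46137 = 0.1803218508 crude

0.18032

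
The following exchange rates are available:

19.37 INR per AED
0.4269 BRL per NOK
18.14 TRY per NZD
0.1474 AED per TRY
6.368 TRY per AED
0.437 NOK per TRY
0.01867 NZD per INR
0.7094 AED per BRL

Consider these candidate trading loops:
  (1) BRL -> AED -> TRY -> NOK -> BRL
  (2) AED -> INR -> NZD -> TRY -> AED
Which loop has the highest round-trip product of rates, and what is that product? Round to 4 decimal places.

0.9670

(1) 0.7094 × 6.368 × 0.437 × 0.4269 = 0.84276
(2) 19.37 × 0.01867 × 18.14 × 0.1474 = 0.96696
Highest is cycle (2) at 0.9670 (≤1, no arbitrage).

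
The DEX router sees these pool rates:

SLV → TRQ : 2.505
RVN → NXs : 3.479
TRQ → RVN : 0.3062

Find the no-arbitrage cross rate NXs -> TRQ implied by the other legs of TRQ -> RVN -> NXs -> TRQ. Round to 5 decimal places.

0.93873

Known legs of the cycle: 0.3062 × 3.479 = 1.0652698
For no arbitrage the full-cycle product must be 1, so the missing rate is 1 / 1.0652698 ≈ 0.9387293.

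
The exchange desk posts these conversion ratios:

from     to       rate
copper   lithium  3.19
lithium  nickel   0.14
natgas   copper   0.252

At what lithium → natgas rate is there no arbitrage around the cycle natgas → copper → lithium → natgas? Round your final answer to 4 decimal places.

Known legs of the cycle: 0.252 × 3.19 = 0.80388
For no arbitrage the full-cycle product must be 1, so the missing rate is 1 / 0.80388 ≈ 1.243967.

1.2440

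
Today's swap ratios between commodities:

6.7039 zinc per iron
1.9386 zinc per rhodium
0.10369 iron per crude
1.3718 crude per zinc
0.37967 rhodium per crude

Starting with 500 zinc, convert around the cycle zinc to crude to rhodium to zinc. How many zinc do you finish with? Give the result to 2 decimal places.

500 zinc × 1.3718 = 685.9 crude
685.9 crude × 0.37967 = 260.415653 rhodium
260.415653 rhodium × 1.9386 = 504.8417849058 zinc

504.84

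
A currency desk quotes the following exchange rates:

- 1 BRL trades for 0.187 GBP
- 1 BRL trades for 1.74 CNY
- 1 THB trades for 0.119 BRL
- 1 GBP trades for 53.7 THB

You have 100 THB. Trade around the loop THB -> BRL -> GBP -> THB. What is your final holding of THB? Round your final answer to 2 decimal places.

100 THB × 0.119 = 11.9 BRL
11.9 BRL × 0.187 = 2.2253 GBP
2.2253 GBP × 53.7 = 119.49861 THB

119.50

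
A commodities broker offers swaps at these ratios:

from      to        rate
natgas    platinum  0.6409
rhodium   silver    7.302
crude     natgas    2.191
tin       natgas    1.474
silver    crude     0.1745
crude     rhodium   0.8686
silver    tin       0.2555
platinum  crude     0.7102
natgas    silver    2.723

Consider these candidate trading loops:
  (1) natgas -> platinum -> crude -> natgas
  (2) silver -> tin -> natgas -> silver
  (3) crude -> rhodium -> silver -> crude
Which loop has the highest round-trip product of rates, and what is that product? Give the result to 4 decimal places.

(1) 0.6409 × 0.7102 × 2.191 = 0.99727
(2) 0.2555 × 1.474 × 2.723 = 1.02550
(3) 0.8686 × 7.302 × 0.1745 = 1.10677
Highest is cycle (3) at 1.1068 (>1, arbitrage).

1.1068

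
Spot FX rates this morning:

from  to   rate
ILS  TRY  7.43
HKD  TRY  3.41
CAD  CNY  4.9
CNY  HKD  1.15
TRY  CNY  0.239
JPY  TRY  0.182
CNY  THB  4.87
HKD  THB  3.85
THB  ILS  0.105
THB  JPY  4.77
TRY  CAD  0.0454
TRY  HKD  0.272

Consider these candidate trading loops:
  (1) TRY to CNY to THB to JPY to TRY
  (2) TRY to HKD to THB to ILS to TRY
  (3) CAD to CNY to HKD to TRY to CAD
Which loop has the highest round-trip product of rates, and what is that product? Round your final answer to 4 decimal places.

1.0105

(1) 0.239 × 4.87 × 4.77 × 0.182 = 1.01045
(2) 0.272 × 3.85 × 0.105 × 7.43 = 0.81697
(3) 4.9 × 1.15 × 3.41 × 0.0454 = 0.87238
Highest is cycle (1) at 1.0105 (>1, arbitrage).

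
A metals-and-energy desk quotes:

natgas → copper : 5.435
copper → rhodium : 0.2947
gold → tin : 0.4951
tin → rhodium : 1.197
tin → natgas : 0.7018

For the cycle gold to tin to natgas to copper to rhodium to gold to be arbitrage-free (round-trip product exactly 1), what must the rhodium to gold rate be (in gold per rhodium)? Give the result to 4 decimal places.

1.7969

Known legs of the cycle: 0.4951 × 0.7018 × 5.435 × 0.2947 = 0.55652666096951
For no arbitrage the full-cycle product must be 1, so the missing rate is 1 / 0.55652666096951 ≈ 1.796859.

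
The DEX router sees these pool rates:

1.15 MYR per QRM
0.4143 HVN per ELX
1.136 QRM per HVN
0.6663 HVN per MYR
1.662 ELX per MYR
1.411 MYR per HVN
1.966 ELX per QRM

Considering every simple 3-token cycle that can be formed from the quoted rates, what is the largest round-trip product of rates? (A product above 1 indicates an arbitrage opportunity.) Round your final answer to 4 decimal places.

HVN→MYR→ELX→HVN: 1.411 × 1.662 × 0.4143 = 0.97157
HVN→QRM→ELX→HVN: 1.136 × 1.966 × 0.4143 = 0.92529
HVN→QRM→MYR→HVN: 1.136 × 1.15 × 0.6663 = 0.87045
Maximum is HVN→MYR→ELX→HVN at 0.9716; no arbitrage — every cycle loses value.

0.9716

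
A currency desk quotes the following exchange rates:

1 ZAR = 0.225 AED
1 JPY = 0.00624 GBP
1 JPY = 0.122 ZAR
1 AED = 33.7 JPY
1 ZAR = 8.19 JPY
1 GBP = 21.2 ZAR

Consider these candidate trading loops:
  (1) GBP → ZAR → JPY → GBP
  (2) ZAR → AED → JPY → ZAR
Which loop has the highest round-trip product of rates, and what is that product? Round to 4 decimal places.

(1) 21.2 × 8.19 × 0.00624 = 1.08344
(2) 0.225 × 33.7 × 0.122 = 0.92507
Highest is cycle (1) at 1.0834 (>1, arbitrage).

1.0834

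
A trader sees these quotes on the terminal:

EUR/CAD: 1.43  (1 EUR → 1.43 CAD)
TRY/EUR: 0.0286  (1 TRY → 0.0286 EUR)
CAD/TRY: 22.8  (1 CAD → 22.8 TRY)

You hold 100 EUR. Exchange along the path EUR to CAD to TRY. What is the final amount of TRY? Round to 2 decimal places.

3260.40

100 EUR × 1.43 = 143 CAD
143 CAD × 22.8 = 3260.4 TRY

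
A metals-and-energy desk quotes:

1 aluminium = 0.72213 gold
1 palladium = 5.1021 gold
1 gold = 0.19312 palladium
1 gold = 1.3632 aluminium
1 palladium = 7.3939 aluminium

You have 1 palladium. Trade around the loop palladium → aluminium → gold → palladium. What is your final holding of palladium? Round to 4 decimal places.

1 palladium × 7.3939 = 7.3939 aluminium
7.3939 aluminium × 0.72213 = 5.339357007 gold
5.339357007 gold × 0.19312 = 1.03113662519184 palladium

1.0311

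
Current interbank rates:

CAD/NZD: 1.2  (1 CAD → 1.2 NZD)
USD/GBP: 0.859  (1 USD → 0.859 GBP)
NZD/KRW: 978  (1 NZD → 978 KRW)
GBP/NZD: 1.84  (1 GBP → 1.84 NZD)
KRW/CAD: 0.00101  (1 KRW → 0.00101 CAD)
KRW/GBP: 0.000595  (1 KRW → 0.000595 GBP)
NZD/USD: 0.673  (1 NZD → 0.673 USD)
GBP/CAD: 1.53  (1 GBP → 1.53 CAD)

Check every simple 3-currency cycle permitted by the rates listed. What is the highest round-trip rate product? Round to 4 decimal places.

KRW→CAD→NZD→KRW: 0.00101 × 1.2 × 978 = 1.18534
GBP→NZD→KRW→GBP: 1.84 × 978 × 0.000595 = 1.07071
GBP→NZD→USD→GBP: 1.84 × 0.673 × 0.859 = 1.06372
Maximum is KRW→CAD→NZD→KRW at 1.1853; arbitrage exists.

1.1853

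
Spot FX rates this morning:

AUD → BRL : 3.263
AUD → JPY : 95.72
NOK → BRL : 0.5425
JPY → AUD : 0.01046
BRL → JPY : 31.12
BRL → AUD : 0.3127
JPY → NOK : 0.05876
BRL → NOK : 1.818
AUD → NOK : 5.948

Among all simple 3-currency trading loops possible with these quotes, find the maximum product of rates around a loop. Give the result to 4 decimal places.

BRL→JPY→AUD→BRL: 31.12 × 0.01046 × 3.263 = 1.06216
BRL→AUD→NOK→BRL: 0.3127 × 5.948 × 0.5425 = 1.00902
BRL→JPY→NOK→BRL: 31.12 × 0.05876 × 0.5425 = 0.99202
Maximum is BRL→JPY→AUD→BRL at 1.0622; arbitrage exists.

1.0622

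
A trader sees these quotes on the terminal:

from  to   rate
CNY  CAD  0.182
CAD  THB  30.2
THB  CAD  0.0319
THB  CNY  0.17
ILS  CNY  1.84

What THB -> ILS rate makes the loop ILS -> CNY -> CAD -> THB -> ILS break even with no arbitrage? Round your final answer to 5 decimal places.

Known legs of the cycle: 1.84 × 0.182 × 30.2 = 10.113376
For no arbitrage the full-cycle product must be 1, so the missing rate is 1 / 10.113376 ≈ 0.0988790.

0.09888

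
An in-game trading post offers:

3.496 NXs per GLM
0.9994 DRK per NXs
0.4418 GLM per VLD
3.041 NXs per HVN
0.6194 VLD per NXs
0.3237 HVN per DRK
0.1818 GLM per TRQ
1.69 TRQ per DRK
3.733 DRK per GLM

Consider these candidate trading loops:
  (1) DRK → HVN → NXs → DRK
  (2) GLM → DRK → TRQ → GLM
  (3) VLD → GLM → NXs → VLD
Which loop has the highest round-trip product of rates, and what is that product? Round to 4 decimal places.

1.1469

(1) 0.3237 × 3.041 × 0.9994 = 0.98378
(2) 3.733 × 1.69 × 0.1818 = 1.14693
(3) 0.4418 × 3.496 × 0.6194 = 0.95668
Highest is cycle (2) at 1.1469 (>1, arbitrage).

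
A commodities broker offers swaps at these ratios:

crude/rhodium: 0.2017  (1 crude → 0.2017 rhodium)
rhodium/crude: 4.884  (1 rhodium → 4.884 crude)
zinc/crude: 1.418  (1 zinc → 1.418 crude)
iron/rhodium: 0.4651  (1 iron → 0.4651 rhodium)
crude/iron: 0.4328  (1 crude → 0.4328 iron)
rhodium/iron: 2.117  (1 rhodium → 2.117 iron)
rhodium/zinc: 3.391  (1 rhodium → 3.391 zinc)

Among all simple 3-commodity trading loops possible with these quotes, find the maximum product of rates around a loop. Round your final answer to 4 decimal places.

iron→rhodium→crude→iron: 0.4651 × 4.884 × 0.4328 = 0.98313
zinc→crude→rhodium→zinc: 1.418 × 0.2017 × 3.391 = 0.96986
Maximum is iron→rhodium→crude→iron at 0.9831; no arbitrage — every cycle loses value.

0.9831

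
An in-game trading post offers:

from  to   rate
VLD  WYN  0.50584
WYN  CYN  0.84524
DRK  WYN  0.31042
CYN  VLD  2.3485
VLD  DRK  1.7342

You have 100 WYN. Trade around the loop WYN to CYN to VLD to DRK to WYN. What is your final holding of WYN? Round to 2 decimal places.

100 WYN × 0.84524 = 84.524 CYN
84.524 CYN × 2.3485 = 198.504614 VLD
198.504614 VLD × 1.7342 = 344.2467015988 DRK
344.2467015988 DRK × 0.31042 = 106.861061110299496 WYN

106.86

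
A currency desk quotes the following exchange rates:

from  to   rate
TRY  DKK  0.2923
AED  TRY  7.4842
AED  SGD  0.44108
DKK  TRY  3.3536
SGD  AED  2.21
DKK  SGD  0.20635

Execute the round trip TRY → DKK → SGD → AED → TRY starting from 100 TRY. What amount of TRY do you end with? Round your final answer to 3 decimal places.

100 TRY × 0.2923 = 29.23 DKK
29.23 DKK × 0.20635 = 6.0316105 SGD
6.0316105 SGD × 2.21 = 13.329859205 AED
13.329859205 AED × 7.4842 = 99.763332262061 TRY

99.763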